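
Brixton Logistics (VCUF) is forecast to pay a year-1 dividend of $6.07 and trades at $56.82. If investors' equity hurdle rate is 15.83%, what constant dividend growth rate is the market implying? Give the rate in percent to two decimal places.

5.15%

From P₀ = D₁/(r − g), the implied growth is g = r − D₁/P₀.
g = 0.1583 − 6.07/56.82 = 0.1583 − 0.10683 = 0.05147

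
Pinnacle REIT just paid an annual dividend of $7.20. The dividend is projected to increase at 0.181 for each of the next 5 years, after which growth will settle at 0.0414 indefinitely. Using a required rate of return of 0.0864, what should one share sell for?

$299.52

Two-stage DDM. Project D₁…D_5 at 0.181, terminal growth 0.0414, discount at r = 0.0864.
D_1 = 8.5032
D_2 = 10.0423
D_3 = 11.8599
D_4 = 14.0066
D_5 = 16.5418
Terminal value at t=5: TV = D_6/(r−g) = 17.2266/(0.0864−0.0414) = 382.8133
P₀ = 8.5032/(1+0.0864)^1 + 10.0423/(1+0.0864)^2 + 11.8599/(1+0.0864)^3 + 14.0066/(1+0.0864)^4 + 16.5418/(1+0.0864)^5 + 382.8133/(1+0.0864)^5 = 299.5220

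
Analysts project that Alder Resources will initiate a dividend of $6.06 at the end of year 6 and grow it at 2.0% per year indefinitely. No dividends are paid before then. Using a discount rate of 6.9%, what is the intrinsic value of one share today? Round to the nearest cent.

$88.59

Deferred-dividend DDM. At t=5 the remaining stream is a growing perpetuity with first payment D_6 = 6.06.
V_5 = D_6/(r−g) = 6.06/(0.069−0.02) = 123.6735
P₀ = V_5/(1+r)^5 = 123.6735/(1+0.069)^5 = 88.5907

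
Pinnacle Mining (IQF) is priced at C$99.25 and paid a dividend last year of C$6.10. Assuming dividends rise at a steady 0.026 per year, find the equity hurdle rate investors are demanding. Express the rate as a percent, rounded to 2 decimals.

8.91%

Rearranging the constant-growth DDM: r = D₁/P₀ + g.
D₁ = 6.10 × (1 + 0.026) = 6.2586.
r = 6.2586 / 99.25 + 0.026 = 0.06306 + 0.026 = 0.08906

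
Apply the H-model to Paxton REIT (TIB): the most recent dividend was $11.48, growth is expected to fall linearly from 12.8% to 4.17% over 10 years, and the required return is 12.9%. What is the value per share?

$193.73

H-model: P₀ = D₀[(1+g_L) + H(g_S−g_L)]/(r−g_L), with H = 10/2 = 5.
P₀ = 11.48 × [(1+0.0417) + 5×(0.128−0.0417)] / (0.129−0.0417)
   = 11.48 × 1.4732 / 0.0873 = 193.7266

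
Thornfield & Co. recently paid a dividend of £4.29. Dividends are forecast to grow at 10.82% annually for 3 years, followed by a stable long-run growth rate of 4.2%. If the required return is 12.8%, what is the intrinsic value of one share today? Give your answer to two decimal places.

Two-stage DDM. Project D₁…D_3 at 0.1082, terminal growth 0.042, discount at r = 0.128.
D_1 = 4.7542
D_2 = 5.2686
D_3 = 5.8386
Terminal value at t=3: TV = D_4/(r−g) = 6.0839/(0.128−0.042) = 70.7426
P₀ = 4.7542/(1+0.128)^1 + 5.2686/(1+0.128)^2 + 5.8386/(1+0.128)^3 + 70.7426/(1+0.128)^3 = 61.7129

£61.71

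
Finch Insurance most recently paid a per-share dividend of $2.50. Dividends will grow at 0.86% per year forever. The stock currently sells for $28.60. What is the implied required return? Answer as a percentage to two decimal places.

9.68%

Rearranging the constant-growth DDM: r = D₁/P₀ + g.
D₁ = 2.50 × (1 + 0.0086) = 2.5215.
r = 2.5215 / 28.60 + 0.0086 = 0.08816 + 0.0086 = 0.09676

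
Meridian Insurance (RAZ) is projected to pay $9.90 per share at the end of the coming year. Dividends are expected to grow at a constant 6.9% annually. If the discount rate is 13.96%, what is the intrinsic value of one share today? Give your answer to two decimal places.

Gordon growth model: P₀ = D₁/(r − g), with D₁ = 9.90 given directly.
P₀ = 9.9000 / (0.1396 − 0.069) = 9.9000 / 0.0706 = 140.2266

$140.23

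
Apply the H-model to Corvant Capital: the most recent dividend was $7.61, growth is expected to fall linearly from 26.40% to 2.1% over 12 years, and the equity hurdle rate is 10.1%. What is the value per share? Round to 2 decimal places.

$235.81

H-model: P₀ = D₀[(1+g_L) + H(g_S−g_L)]/(r−g_L), with H = 12/2 = 6.
P₀ = 7.61 × [(1+0.021) + 6×(0.264−0.021)] / (0.101−0.021)
   = 7.61 × 2.4790 / 0.08 = 235.8149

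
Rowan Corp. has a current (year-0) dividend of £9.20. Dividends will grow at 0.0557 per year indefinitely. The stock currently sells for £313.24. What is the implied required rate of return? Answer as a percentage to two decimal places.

Rearranging the constant-growth DDM: r = D₁/P₀ + g.
D₁ = 9.20 × (1 + 0.0557) = 9.7124.
r = 9.7124 / 313.24 + 0.0557 = 0.03101 + 0.0557 = 0.08671

8.67%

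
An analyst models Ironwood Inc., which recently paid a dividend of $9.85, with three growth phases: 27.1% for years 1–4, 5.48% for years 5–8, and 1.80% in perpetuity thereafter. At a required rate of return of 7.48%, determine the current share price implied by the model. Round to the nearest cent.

Three-stage DDM. Project D₁…D_8; terminal Gordon value at t=8 with g = 0.018; discount at r = 0.0748.
D_1 = 12.5193
D_2 = 15.9121
D_3 = 20.2243
D_4 = 25.7050
D_5 = 27.1137
D_6 = 28.5995
D_7 = 30.1668
D_8 = 31.8199
TV_8 = 32.3927/(0.0748−0.018) = 570.2934
P₀ = Σ Dₜ/(1+r)ᵗ + TV_8/(1+r)^8 = 454.7456

$454.75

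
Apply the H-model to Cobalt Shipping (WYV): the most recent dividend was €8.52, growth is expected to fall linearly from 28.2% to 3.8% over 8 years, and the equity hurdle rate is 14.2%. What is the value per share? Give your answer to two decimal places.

H-model: P₀ = D₀[(1+g_L) + H(g_S−g_L)]/(r−g_L), with H = 8/2 = 4.
P₀ = 8.52 × [(1+0.038) + 4×(0.282−0.038)] / (0.142−0.038)
   = 8.52 × 2.0140 / 0.104 = 164.9931

€164.99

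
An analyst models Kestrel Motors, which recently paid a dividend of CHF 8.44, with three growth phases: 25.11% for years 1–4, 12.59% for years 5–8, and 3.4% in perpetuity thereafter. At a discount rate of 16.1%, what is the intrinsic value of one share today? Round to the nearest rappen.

CHF 164.98

Three-stage DDM. Project D₁…D_8; terminal Gordon value at t=8 with g = 0.034; discount at r = 0.161.
D_1 = 10.5593
D_2 = 13.2107
D_3 = 16.5279
D_4 = 20.6781
D_5 = 23.2815
D_6 = 26.2126
D_7 = 29.5128
D_8 = 33.2284
TV_8 = 34.3582/(0.161−0.034) = 270.5370
P₀ = Σ Dₜ/(1+r)ᵗ + TV_8/(1+r)^8 = 164.9778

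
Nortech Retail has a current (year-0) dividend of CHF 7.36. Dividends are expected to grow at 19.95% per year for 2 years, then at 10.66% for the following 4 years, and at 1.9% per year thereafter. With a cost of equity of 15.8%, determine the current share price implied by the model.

CHF 92.03

Three-stage DDM. Project D₁…D_6; terminal Gordon value at t=6 with g = 0.019; discount at r = 0.158.
D_1 = 8.8283
D_2 = 10.5896
D_3 = 11.7184
D_4 = 12.9676
D_5 = 14.3499
D_6 = 15.8797
TV_6 = 16.1814/(0.158−0.019) = 116.4127
P₀ = Σ Dₜ/(1+r)ᵗ + TV_6/(1+r)^6 = 92.0336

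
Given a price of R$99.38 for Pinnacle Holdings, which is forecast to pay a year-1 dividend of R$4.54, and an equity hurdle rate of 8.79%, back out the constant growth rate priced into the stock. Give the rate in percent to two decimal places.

From P₀ = D₁/(r − g), the implied growth is g = r − D₁/P₀.
g = 0.0879 − 4.54/99.38 = 0.0879 − 0.04568 = 0.04222

4.22%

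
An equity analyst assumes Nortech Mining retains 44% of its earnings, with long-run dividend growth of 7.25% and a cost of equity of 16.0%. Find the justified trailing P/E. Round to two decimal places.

6.86

Payout ratio b = 1 − 0.44 = 0.56.
Justified trailing P/E = b(1+g)/(r−g) = 0.56×(1+0.0725)/(0.16−0.0725) = 6.8640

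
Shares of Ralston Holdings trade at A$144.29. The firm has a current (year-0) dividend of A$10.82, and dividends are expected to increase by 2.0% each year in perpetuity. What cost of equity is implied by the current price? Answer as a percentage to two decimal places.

9.65%

Rearranging the constant-growth DDM: r = D₁/P₀ + g.
D₁ = 10.82 × (1 + 0.02) = 11.0364.
r = 11.0364 / 144.29 + 0.02 = 0.07649 + 0.02 = 0.09649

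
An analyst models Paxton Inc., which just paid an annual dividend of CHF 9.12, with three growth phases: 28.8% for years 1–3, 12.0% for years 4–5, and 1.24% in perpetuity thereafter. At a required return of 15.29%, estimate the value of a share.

CHF 145.12

Three-stage DDM. Project D₁…D_5; terminal Gordon value at t=5 with g = 0.0124; discount at r = 0.1529.
D_1 = 11.7466
D_2 = 15.1296
D_3 = 19.4869
D_4 = 21.8253
D_5 = 24.4443
TV_5 = 24.7475/(0.1529−0.0124) = 176.1385
P₀ = Σ Dₜ/(1+r)ᵗ + TV_5/(1+r)^5 = 145.1186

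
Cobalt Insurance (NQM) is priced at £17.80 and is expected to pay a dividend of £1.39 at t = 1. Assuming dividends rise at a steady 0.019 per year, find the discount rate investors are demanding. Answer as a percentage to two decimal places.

Rearranging the constant-growth DDM: r = D₁/P₀ + g.
r = 1.3900 / 17.80 + 0.019 = 0.07809 + 0.019 = 0.09709

9.71%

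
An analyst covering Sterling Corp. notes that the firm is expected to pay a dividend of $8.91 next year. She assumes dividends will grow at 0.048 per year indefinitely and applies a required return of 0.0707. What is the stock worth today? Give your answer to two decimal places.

$392.51

Gordon growth model: P₀ = D₁/(r − g), with D₁ = 8.91 given directly.
P₀ = 8.9100 / (0.0707 − 0.048) = 8.9100 / 0.0227 = 392.5110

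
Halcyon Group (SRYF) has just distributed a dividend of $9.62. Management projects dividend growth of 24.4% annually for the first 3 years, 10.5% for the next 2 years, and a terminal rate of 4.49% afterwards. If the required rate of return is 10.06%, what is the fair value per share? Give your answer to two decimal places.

$327.69

Three-stage DDM. Project D₁…D_5; terminal Gordon value at t=5 with g = 0.0449; discount at r = 0.1006.
D_1 = 11.9673
D_2 = 14.8873
D_3 = 18.5198
D_4 = 20.4644
D_5 = 22.6131
TV_5 = 23.6285/(0.1006−0.0449) = 424.2094
P₀ = Σ Dₜ/(1+r)ᵗ + TV_5/(1+r)^5 = 327.6882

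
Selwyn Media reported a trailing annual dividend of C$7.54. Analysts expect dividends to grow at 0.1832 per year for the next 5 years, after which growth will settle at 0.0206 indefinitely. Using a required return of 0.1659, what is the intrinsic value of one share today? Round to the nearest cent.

C$96.42

Two-stage DDM. Project D₁…D_5 at 0.1832, terminal growth 0.0206, discount at r = 0.1659.
D_1 = 8.9213
D_2 = 10.5557
D_3 = 12.4895
D_4 = 14.7776
D_5 = 17.4849
Terminal value at t=5: TV = D_6/(r−g) = 17.8450/(0.1659−0.0206) = 122.8152
P₀ = 8.9213/(1+0.1659)^1 + 10.5557/(1+0.1659)^2 + 12.4895/(1+0.1659)^3 + 14.7776/(1+0.1659)^4 + 17.4849/(1+0.1659)^5 + 122.8152/(1+0.1659)^5 = 96.4211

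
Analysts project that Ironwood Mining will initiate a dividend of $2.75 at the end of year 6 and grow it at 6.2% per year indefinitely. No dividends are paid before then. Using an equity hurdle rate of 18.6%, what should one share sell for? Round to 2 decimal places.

$9.45

Deferred-dividend DDM. At t=5 the remaining stream is a growing perpetuity with first payment D_6 = 2.75.
V_5 = D_6/(r−g) = 2.75/(0.186−0.062) = 22.1774
P₀ = V_5/(1+r)^5 = 22.1774/(1+0.186)^5 = 9.4512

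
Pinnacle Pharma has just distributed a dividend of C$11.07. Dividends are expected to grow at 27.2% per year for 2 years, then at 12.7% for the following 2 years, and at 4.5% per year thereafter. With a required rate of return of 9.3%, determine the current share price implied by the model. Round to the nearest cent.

Three-stage DDM. Project D₁…D_4; terminal Gordon value at t=4 with g = 0.045; discount at r = 0.093.
D_1 = 14.0810
D_2 = 17.9111
D_3 = 20.1858
D_4 = 22.7494
TV_4 = 23.7731/(0.093−0.045) = 495.2731
P₀ = Σ Dₜ/(1+r)ᵗ + TV_4/(1+r)^4 = 406.3025

C$406.30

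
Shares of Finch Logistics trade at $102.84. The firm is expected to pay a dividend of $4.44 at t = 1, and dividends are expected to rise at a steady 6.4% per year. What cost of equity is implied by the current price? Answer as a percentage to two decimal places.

Rearranging the constant-growth DDM: r = D₁/P₀ + g.
r = 4.4400 / 102.84 + 0.064 = 0.04317 + 0.064 = 0.10717

10.72%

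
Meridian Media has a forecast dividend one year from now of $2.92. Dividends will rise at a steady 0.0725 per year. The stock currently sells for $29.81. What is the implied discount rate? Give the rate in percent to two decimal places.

Rearranging the constant-growth DDM: r = D₁/P₀ + g.
r = 2.9200 / 29.81 + 0.0725 = 0.09795 + 0.0725 = 0.17045

17.05%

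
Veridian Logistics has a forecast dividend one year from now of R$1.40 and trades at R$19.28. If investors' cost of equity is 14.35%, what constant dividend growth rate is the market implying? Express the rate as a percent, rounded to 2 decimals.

7.09%

From P₀ = D₁/(r − g), the implied growth is g = r − D₁/P₀.
g = 0.1435 − 1.40/19.28 = 0.1435 − 0.07261 = 0.07089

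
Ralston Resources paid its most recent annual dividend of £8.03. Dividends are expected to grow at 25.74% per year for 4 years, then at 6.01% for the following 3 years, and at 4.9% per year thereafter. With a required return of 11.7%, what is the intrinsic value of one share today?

Three-stage DDM. Project D₁…D_7; terminal Gordon value at t=7 with g = 0.049; discount at r = 0.117.
D_1 = 10.0969
D_2 = 12.6959
D_3 = 15.9638
D_4 = 20.0729
D_5 = 21.2792
D_6 = 22.5581
D_7 = 23.9139
TV_7 = 25.0857/(0.117−0.049) = 368.9066
P₀ = Σ Dₜ/(1+r)ᵗ + TV_7/(1+r)^7 = 248.4748

£248.47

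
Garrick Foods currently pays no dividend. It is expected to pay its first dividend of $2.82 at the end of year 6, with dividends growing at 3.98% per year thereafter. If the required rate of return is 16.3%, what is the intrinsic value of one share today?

Deferred-dividend DDM. At t=5 the remaining stream is a growing perpetuity with first payment D_6 = 2.82.
V_5 = D_6/(r−g) = 2.82/(0.163−0.0398) = 22.8896
P₀ = V_5/(1+r)^5 = 22.8896/(1+0.163)^5 = 10.7582

$10.76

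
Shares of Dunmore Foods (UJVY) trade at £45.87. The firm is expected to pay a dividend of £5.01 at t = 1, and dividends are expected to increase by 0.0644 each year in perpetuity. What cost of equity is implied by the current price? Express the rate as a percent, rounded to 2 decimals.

17.36%

Rearranging the constant-growth DDM: r = D₁/P₀ + g.
r = 5.0100 / 45.87 + 0.0644 = 0.10922 + 0.0644 = 0.17362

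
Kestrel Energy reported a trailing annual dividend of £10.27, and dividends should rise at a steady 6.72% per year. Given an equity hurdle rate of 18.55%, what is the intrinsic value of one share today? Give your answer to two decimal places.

Gordon growth model: P₀ = D₁/(r − g). D₁ = 10.27 × (1 + 0.0672) = 10.9601.
P₀ = 10.9601 / (0.1855 − 0.0672) = 10.9601 / 0.1183 = 92.6470

£92.65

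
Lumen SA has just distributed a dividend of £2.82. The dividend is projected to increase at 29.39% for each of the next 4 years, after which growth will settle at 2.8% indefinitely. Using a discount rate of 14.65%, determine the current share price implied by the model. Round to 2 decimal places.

£55.09

Two-stage DDM. Project D₁…D_4 at 0.2939, terminal growth 0.028, discount at r = 0.1465.
D_1 = 3.6488
D_2 = 4.7212
D_3 = 6.1087
D_4 = 7.9041
Terminal value at t=4: TV = D_5/(r−g) = 8.1254/(0.1465−0.028) = 68.5688
P₀ = 3.6488/(1+0.1465)^1 + 4.7212/(1+0.1465)^2 + 6.1087/(1+0.1465)^3 + 7.9041/(1+0.1465)^4 + 68.5688/(1+0.1465)^4 = 55.0878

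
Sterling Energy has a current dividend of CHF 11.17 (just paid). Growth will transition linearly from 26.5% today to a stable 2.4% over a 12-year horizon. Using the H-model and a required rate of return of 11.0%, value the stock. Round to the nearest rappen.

CHF 320.81

H-model: P₀ = D₀[(1+g_L) + H(g_S−g_L)]/(r−g_L), with H = 12/2 = 6.
P₀ = 11.17 × [(1+0.024) + 6×(0.265−0.024)] / (0.11−0.024)
   = 11.17 × 2.4700 / 0.086 = 320.8128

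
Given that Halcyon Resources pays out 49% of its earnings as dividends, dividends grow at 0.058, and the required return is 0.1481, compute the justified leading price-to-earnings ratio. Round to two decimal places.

Justified leading P/E = b/(r−g) = 0.49/(0.1481−0.058) = 5.4384

5.44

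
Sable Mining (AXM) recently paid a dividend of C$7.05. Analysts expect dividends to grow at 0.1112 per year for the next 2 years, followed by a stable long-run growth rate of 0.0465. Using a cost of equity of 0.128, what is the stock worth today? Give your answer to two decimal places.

Two-stage DDM. Project D₁…D_2 at 0.1112, terminal growth 0.0465, discount at r = 0.128.
D_1 = 7.8340
D_2 = 8.7051
Terminal value at t=2: TV = D_3/(r−g) = 9.1099/(0.128−0.0465) = 111.7777
P₀ = 7.8340/(1+0.128)^1 + 8.7051/(1+0.128)^2 + 111.7777/(1+0.128)^2 = 101.6356

C$101.64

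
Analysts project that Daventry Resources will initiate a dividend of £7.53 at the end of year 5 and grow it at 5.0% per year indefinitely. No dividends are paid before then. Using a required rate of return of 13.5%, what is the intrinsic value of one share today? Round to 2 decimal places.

£53.38

Deferred-dividend DDM. At t=4 the remaining stream is a growing perpetuity with first payment D_5 = 7.53.
V_4 = D_5/(r−g) = 7.53/(0.135−0.05) = 88.5882
P₀ = V_4/(1+r)^4 = 88.5882/(1+0.135)^4 = 53.3817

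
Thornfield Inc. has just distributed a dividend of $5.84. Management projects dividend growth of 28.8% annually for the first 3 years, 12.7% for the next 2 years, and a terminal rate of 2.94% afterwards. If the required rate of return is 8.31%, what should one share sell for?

$249.71

Three-stage DDM. Project D₁…D_5; terminal Gordon value at t=5 with g = 0.0294; discount at r = 0.0831.
D_1 = 7.5219
D_2 = 9.6882
D_3 = 12.4784
D_4 = 14.0632
D_5 = 15.8492
TV_5 = 16.3152/(0.0831−0.0294) = 303.8213
P₀ = Σ Dₜ/(1+r)ᵗ + TV_5/(1+r)^5 = 249.7101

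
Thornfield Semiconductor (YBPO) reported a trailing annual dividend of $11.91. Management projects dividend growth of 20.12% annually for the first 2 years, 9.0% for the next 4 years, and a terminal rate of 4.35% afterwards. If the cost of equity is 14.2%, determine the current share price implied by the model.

Three-stage DDM. Project D₁…D_6; terminal Gordon value at t=6 with g = 0.0435; discount at r = 0.142.
D_1 = 14.3063
D_2 = 17.1847
D_3 = 18.7313
D_4 = 20.4172
D_5 = 22.2547
D_6 = 24.2576
TV_6 = 25.3128/(0.142−0.0435) = 256.9831
P₀ = Σ Dₜ/(1+r)ᵗ + TV_6/(1+r)^6 = 188.5317

$188.53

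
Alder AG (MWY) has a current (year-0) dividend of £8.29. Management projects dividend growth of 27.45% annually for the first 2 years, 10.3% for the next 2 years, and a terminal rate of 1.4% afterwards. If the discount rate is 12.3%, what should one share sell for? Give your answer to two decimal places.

£136.70

Three-stage DDM. Project D₁…D_4; terminal Gordon value at t=4 with g = 0.014; discount at r = 0.123.
D_1 = 10.5656
D_2 = 13.4659
D_3 = 14.8528
D_4 = 16.3827
TV_4 = 16.6120/(0.123−0.014) = 152.4041
P₀ = Σ Dₜ/(1+r)ᵗ + TV_4/(1+r)^4 = 136.6989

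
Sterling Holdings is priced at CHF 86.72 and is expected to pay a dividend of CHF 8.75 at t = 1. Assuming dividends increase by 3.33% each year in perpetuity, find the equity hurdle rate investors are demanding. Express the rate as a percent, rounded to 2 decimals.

13.42%

Rearranging the constant-growth DDM: r = D₁/P₀ + g.
r = 8.7500 / 86.72 + 0.0333 = 0.10090 + 0.0333 = 0.13420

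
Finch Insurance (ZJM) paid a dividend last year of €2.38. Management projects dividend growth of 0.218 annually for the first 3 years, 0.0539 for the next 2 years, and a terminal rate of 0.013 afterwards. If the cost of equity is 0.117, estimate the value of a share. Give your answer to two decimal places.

Three-stage DDM. Project D₁…D_5; terminal Gordon value at t=5 with g = 0.013; discount at r = 0.117.
D_1 = 2.8988
D_2 = 3.5308
D_3 = 4.3005
D_4 = 4.5323
D_5 = 4.7766
TV_5 = 4.8387/(0.117−0.013) = 46.5258
P₀ = Σ Dₜ/(1+r)ᵗ + TV_5/(1+r)^5 = 40.9256

€40.93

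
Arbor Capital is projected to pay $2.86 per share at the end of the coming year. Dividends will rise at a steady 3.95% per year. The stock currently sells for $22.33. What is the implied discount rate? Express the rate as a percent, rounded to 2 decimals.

16.76%

Rearranging the constant-growth DDM: r = D₁/P₀ + g.
r = 2.8600 / 22.33 + 0.0395 = 0.12808 + 0.0395 = 0.16758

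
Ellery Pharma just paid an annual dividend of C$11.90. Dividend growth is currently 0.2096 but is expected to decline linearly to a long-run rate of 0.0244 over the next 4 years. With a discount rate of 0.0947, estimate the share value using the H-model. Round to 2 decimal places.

H-model: P₀ = D₀[(1+g_L) + H(g_S−g_L)]/(r−g_L), with H = 4/2 = 2.
P₀ = 11.90 × [(1+0.0244) + 2×(0.2096−0.0244)] / (0.0947−0.0244)
   = 11.90 × 1.3948 / 0.0703 = 236.1041

C$236.10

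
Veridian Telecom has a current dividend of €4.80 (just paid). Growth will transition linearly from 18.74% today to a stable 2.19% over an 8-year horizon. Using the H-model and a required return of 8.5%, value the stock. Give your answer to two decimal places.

H-model: P₀ = D₀[(1+g_L) + H(g_S−g_L)]/(r−g_L), with H = 8/2 = 4.
P₀ = 4.80 × [(1+0.0219) + 4×(0.1874−0.0219)] / (0.085−0.0219)
   = 4.80 × 1.6839 / 0.0631 = 128.0938

€128.09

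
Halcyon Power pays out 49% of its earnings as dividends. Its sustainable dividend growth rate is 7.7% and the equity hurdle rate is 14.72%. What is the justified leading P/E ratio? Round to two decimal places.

6.98

Justified leading P/E = b/(r−g) = 0.49/(0.1472−0.077) = 6.9801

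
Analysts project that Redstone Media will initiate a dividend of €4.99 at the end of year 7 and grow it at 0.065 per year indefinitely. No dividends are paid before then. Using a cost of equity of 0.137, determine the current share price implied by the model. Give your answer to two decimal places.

€32.08

Deferred-dividend DDM. At t=6 the remaining stream is a growing perpetuity with first payment D_7 = 4.99.
V_6 = D_7/(r−g) = 4.99/(0.137−0.065) = 69.3056
P₀ = V_6/(1+r)^6 = 69.3056/(1+0.137)^6 = 32.0779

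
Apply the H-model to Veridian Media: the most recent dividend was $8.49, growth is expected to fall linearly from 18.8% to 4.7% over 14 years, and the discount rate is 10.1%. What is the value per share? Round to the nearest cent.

$319.79

H-model: P₀ = D₀[(1+g_L) + H(g_S−g_L)]/(r−g_L), with H = 14/2 = 7.
P₀ = 8.49 × [(1+0.047) + 7×(0.188−0.047)] / (0.101−0.047)
   = 8.49 × 2.0340 / 0.054 = 319.7900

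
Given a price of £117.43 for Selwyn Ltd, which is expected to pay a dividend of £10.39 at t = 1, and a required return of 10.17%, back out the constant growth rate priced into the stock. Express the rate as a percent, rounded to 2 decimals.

1.32%

From P₀ = D₁/(r − g), the implied growth is g = r − D₁/P₀.
g = 0.1017 − 10.39/117.43 = 0.1017 − 0.08848 = 0.01322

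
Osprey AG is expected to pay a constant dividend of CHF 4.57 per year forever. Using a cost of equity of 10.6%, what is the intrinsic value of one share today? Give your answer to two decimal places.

Zero-growth DDM (perpetuity): P₀ = D/r = 4.57 / 0.106 = 43.1132

CHF 43.11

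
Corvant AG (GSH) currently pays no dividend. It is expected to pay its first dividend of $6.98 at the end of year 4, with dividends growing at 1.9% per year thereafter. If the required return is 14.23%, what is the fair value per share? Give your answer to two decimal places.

$37.98

Deferred-dividend DDM. At t=3 the remaining stream is a growing perpetuity with first payment D_4 = 6.98.
V_3 = D_4/(r−g) = 6.98/(0.1423−0.019) = 56.6099
P₀ = V_3/(1+r)^3 = 56.6099/(1+0.1423)^3 = 37.9797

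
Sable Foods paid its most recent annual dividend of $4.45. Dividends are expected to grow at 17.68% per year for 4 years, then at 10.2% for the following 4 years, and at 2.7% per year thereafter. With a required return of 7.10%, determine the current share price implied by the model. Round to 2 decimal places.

$220.24

Three-stage DDM. Project D₁…D_8; terminal Gordon value at t=8 with g = 0.027; discount at r = 0.071.
D_1 = 5.2368
D_2 = 6.1626
D_3 = 7.2522
D_4 = 8.5344
D_5 = 9.4049
D_6 = 10.3642
D_7 = 11.4213
D_8 = 12.5863
TV_8 = 12.9261/(0.071−0.027) = 293.7750
P₀ = Σ Dₜ/(1+r)ᵗ + TV_8/(1+r)^8 = 220.2376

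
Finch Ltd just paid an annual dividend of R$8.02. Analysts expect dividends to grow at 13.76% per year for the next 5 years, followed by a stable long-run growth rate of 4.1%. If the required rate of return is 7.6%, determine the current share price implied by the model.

Two-stage DDM. Project D₁…D_5 at 0.1376, terminal growth 0.041, discount at r = 0.076.
D_1 = 9.1236
D_2 = 10.3790
D_3 = 11.8071
D_4 = 13.4318
D_5 = 15.2800
Terminal value at t=5: TV = D_6/(r−g) = 15.9064/(0.076−0.041) = 454.4697
P₀ = 9.1236/(1+0.076)^1 + 10.3790/(1+0.076)^2 + 11.8071/(1+0.076)^3 + 13.4318/(1+0.076)^4 + 15.2800/(1+0.076)^5 + 454.4697/(1+0.076)^5 = 362.6324

R$362.63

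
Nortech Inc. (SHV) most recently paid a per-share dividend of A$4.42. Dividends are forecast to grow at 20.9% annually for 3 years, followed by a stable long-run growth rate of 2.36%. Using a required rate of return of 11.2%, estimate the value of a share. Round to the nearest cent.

Two-stage DDM. Project D₁…D_3 at 0.209, terminal growth 0.0236, discount at r = 0.112.
D_1 = 5.3438
D_2 = 6.4606
D_3 = 7.8109
Terminal value at t=3: TV = D_4/(r−g) = 7.9952/(0.112−0.0236) = 90.4439
P₀ = 5.3438/(1+0.112)^1 + 6.4606/(1+0.112)^2 + 7.8109/(1+0.112)^3 + 90.4439/(1+0.112)^3 = 81.4864

A$81.49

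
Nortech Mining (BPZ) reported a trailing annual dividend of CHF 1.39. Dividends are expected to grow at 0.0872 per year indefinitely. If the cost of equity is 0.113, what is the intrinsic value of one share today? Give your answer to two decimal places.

CHF 58.57

Gordon growth model: P₀ = D₁/(r − g). D₁ = 1.39 × (1 + 0.0872) = 1.5112.
P₀ = 1.5112 / (0.113 − 0.0872) = 1.5112 / 0.0258 = 58.5740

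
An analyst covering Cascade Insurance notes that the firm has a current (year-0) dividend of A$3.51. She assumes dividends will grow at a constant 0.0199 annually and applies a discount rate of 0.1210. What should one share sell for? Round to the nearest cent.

Gordon growth model: P₀ = D₁/(r − g). D₁ = 3.51 × (1 + 0.0199) = 3.5798.
P₀ = 3.5798 / (0.121 − 0.0199) = 3.5798 / 0.1011 = 35.4090

A$35.41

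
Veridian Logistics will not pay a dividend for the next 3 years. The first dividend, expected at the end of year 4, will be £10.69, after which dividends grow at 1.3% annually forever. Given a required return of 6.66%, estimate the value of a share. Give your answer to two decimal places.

£164.36

Deferred-dividend DDM. At t=3 the remaining stream is a growing perpetuity with first payment D_4 = 10.69.
V_3 = D_4/(r−g) = 10.69/(0.0666−0.013) = 199.4403
P₀ = V_3/(1+r)^3 = 199.4403/(1+0.0666)^3 = 164.3646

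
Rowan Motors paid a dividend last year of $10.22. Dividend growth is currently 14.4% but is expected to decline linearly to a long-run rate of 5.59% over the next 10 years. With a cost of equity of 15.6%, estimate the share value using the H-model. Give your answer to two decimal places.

H-model: P₀ = D₀[(1+g_L) + H(g_S−g_L)]/(r−g_L), with H = 10/2 = 5.
P₀ = 10.22 × [(1+0.0559) + 5×(0.144−0.0559)] / (0.156−0.0559)
   = 10.22 × 1.4964 / 0.1001 = 152.7793

$152.78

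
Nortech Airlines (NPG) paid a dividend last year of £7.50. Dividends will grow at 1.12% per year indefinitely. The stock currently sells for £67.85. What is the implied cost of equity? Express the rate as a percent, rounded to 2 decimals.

Rearranging the constant-growth DDM: r = D₁/P₀ + g.
D₁ = 7.50 × (1 + 0.0112) = 7.5840.
r = 7.5840 / 67.85 + 0.0112 = 0.11178 + 0.0112 = 0.12298

12.30%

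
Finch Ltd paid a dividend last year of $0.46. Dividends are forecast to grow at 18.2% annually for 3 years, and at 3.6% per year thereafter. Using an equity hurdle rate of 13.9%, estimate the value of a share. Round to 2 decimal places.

$6.66

Two-stage DDM. Project D₁…D_3 at 0.182, terminal growth 0.036, discount at r = 0.139.
D_1 = 0.5437
D_2 = 0.6427
D_3 = 0.7596
Terminal value at t=3: TV = D_4/(r−g) = 0.7870/(0.139−0.036) = 7.6407
P₀ = 0.5437/(1+0.139)^1 + 0.6427/(1+0.139)^2 + 0.7596/(1+0.139)^3 + 7.6407/(1+0.139)^3 = 6.6577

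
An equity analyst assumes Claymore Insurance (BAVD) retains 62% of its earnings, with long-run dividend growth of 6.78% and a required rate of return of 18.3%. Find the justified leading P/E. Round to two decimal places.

3.30

Payout ratio b = 1 − 0.62 = 0.38.
Justified leading P/E = b/(r−g) = 0.38/(0.183−0.0678) = 3.2986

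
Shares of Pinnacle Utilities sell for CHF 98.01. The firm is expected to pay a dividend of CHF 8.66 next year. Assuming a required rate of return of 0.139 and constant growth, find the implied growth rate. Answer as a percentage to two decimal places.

5.06%

From P₀ = D₁/(r − g), the implied growth is g = r − D₁/P₀.
g = 0.139 − 8.66/98.01 = 0.139 − 0.08836 = 0.05064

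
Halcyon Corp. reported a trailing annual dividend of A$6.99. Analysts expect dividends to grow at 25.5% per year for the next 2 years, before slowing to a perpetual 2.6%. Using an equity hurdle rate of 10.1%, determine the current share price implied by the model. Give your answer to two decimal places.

A$141.29

Two-stage DDM. Project D₁…D_2 at 0.255, terminal growth 0.026, discount at r = 0.101.
D_1 = 8.7724
D_2 = 11.0094
Terminal value at t=2: TV = D_3/(r−g) = 11.2957/(0.101−0.026) = 150.6089
P₀ = 8.7724/(1+0.101)^1 + 11.0094/(1+0.101)^2 + 150.6089/(1+0.101)^2 = 141.2941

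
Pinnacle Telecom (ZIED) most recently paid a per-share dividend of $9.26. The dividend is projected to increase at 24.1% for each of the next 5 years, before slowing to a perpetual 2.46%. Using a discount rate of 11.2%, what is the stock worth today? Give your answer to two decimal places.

Two-stage DDM. Project D₁…D_5 at 0.241, terminal growth 0.0246, discount at r = 0.112.
D_1 = 11.4917
D_2 = 14.2612
D_3 = 17.6981
D_4 = 21.9633
D_5 = 27.2565
Terminal value at t=5: TV = D_6/(r−g) = 27.9270/(0.112−0.0246) = 319.5309
P₀ = 11.4917/(1+0.112)^1 + 14.2612/(1+0.112)^2 + 17.6981/(1+0.112)^3 + 21.9633/(1+0.112)^4 + 27.2565/(1+0.112)^5 + 319.5309/(1+0.112)^5 = 253.0597

$253.06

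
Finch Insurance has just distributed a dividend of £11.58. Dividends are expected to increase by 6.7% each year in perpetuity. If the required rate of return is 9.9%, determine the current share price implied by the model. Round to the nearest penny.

Gordon growth model: P₀ = D₁/(r − g). D₁ = 11.58 × (1 + 0.067) = 12.3559.
P₀ = 12.3559 / (0.099 − 0.067) = 12.3559 / 0.032 = 386.1206

£386.12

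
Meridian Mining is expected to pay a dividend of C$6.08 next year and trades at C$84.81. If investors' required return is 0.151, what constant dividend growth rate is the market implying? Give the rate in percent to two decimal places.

7.93%

From P₀ = D₁/(r − g), the implied growth is g = r − D₁/P₀.
g = 0.151 − 6.08/84.81 = 0.151 − 0.07169 = 0.07931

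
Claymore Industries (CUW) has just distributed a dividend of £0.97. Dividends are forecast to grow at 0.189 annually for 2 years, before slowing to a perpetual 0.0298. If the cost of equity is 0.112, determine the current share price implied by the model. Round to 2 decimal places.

Two-stage DDM. Project D₁…D_2 at 0.189, terminal growth 0.0298, discount at r = 0.112.
D_1 = 1.1533
D_2 = 1.3713
Terminal value at t=2: TV = D_3/(r−g) = 1.4122/(0.112−0.0298) = 17.1797
P₀ = 1.1533/(1+0.112)^1 + 1.3713/(1+0.112)^2 + 17.1797/(1+0.112)^2 = 16.0395

£16.04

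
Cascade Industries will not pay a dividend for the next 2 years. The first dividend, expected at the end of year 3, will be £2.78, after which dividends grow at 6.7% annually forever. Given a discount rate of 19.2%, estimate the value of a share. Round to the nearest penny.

Deferred-dividend DDM. At t=2 the remaining stream is a growing perpetuity with first payment D_3 = 2.78.
V_2 = D_3/(r−g) = 2.78/(0.192−0.067) = 22.2400
P₀ = V_2/(1+r)^2 = 22.2400/(1+0.192)^2 = 15.6524

£15.65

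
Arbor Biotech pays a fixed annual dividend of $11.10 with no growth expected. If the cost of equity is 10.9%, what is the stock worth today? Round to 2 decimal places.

Zero-growth DDM (perpetuity): P₀ = D/r = 11.10 / 0.109 = 101.8349

$101.83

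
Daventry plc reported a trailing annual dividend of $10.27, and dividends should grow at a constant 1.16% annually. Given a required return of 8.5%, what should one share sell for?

Gordon growth model: P₀ = D₁/(r − g). D₁ = 10.27 × (1 + 0.0116) = 10.3891.
P₀ = 10.3891 / (0.085 − 0.0116) = 10.3891 / 0.0734 = 141.5413

$141.54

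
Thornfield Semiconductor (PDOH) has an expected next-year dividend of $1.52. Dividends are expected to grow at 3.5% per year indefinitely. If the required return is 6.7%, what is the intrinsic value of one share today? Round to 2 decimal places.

Gordon growth model: P₀ = D₁/(r − g), with D₁ = 1.52 given directly.
P₀ = 1.5200 / (0.067 − 0.035) = 1.5200 / 0.032 = 47.5000

$47.50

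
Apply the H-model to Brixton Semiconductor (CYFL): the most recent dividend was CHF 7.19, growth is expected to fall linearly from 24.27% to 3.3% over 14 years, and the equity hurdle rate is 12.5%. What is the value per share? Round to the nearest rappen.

CHF 195.45

H-model: P₀ = D₀[(1+g_L) + H(g_S−g_L)]/(r−g_L), with H = 14/2 = 7.
P₀ = 7.19 × [(1+0.033) + 7×(0.2427−0.033)] / (0.125−0.033)
   = 7.19 × 2.5009 / 0.092 = 195.4508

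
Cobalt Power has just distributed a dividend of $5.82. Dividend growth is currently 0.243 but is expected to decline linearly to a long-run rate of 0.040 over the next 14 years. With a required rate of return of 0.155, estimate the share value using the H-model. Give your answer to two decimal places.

$124.55

H-model: P₀ = D₀[(1+g_L) + H(g_S−g_L)]/(r−g_L), with H = 14/2 = 7.
P₀ = 5.82 × [(1+0.04) + 7×(0.243−0.04)] / (0.155−0.04)
   = 5.82 × 2.4610 / 0.115 = 124.5480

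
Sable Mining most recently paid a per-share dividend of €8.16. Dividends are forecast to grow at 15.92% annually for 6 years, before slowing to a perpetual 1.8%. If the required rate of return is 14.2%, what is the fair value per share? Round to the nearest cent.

€124.88

Two-stage DDM. Project D₁…D_6 at 0.1592, terminal growth 0.018, discount at r = 0.142.
D_1 = 9.4591
D_2 = 10.9650
D_3 = 12.7106
D_4 = 14.7341
D_5 = 17.0798
D_6 = 19.7989
Terminal value at t=6: TV = D_7/(r−g) = 20.1552/(0.142−0.018) = 162.5423
P₀ = 9.4591/(1+0.142)^1 + 10.9650/(1+0.142)^2 + 12.7106/(1+0.142)^3 + 14.7341/(1+0.142)^4 + 17.0798/(1+0.142)^5 + 19.7989/(1+0.142)^6 + 162.5423/(1+0.142)^6 = 124.8840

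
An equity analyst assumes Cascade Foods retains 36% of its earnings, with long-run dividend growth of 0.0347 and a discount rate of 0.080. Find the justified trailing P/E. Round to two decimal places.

14.62

Payout ratio b = 1 − 0.36 = 0.64.
Justified trailing P/E = b(1+g)/(r−g) = 0.64×(1+0.0347)/(0.08−0.0347) = 14.6183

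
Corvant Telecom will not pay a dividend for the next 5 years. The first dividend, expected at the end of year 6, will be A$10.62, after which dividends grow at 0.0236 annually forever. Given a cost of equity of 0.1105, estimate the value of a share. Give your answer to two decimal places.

A$72.36

Deferred-dividend DDM. At t=5 the remaining stream is a growing perpetuity with first payment D_6 = 10.62.
V_5 = D_6/(r−g) = 10.62/(0.1105−0.0236) = 122.2094
P₀ = V_5/(1+r)^5 = 122.2094/(1+0.1105)^5 = 72.3622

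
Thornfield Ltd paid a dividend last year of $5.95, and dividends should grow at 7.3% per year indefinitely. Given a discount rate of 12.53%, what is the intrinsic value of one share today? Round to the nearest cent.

Gordon growth model: P₀ = D₁/(r − g). D₁ = 5.95 × (1 + 0.073) = 6.3843.
P₀ = 6.3843 / (0.1253 − 0.073) = 6.3843 / 0.0523 = 122.0717

$122.07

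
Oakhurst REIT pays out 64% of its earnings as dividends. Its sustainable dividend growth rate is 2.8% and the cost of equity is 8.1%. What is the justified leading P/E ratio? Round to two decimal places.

12.08

Justified leading P/E = b/(r−g) = 0.64/(0.081−0.028) = 12.0755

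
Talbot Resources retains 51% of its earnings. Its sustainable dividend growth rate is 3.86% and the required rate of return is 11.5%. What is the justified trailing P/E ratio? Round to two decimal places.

Payout ratio b = 1 − 0.51 = 0.49.
Justified trailing P/E = b(1+g)/(r−g) = 0.49×(1+0.0386)/(0.115−0.0386) = 6.6612

6.66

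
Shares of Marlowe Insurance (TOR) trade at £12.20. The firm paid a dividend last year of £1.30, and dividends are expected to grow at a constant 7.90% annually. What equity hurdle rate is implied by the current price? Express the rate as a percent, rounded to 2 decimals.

19.40%

Rearranging the constant-growth DDM: r = D₁/P₀ + g.
D₁ = 1.30 × (1 + 0.079) = 1.4027.
r = 1.4027 / 12.20 + 0.079 = 0.11498 + 0.079 = 0.19398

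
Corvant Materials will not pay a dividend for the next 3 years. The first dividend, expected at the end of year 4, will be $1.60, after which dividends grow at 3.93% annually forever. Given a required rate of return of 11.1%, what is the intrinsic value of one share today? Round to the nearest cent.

$16.27

Deferred-dividend DDM. At t=3 the remaining stream is a growing perpetuity with first payment D_4 = 1.60.
V_3 = D_4/(r−g) = 1.60/(0.111−0.0393) = 22.3152
P₀ = V_3/(1+r)^3 = 22.3152/(1+0.111)^3 = 16.2727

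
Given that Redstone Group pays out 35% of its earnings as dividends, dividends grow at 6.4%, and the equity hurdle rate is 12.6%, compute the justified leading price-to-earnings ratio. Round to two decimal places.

Justified leading P/E = b/(r−g) = 0.35/(0.126−0.064) = 5.6452

5.65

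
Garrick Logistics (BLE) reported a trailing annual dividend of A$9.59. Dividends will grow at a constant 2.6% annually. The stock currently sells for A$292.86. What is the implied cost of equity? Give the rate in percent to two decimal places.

5.96%

Rearranging the constant-growth DDM: r = D₁/P₀ + g.
D₁ = 9.59 × (1 + 0.026) = 9.8393.
r = 9.8393 / 292.86 + 0.026 = 0.03360 + 0.026 = 0.05960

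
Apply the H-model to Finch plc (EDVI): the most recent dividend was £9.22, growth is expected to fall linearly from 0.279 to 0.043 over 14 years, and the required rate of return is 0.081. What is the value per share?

£653.89

H-model: P₀ = D₀[(1+g_L) + H(g_S−g_L)]/(r−g_L), with H = 14/2 = 7.
P₀ = 9.22 × [(1+0.043) + 7×(0.279−0.043)] / (0.081−0.043)
   = 9.22 × 2.6950 / 0.038 = 653.8921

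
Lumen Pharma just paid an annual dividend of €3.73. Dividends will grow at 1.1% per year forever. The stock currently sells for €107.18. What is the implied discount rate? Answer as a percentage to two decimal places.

Rearranging the constant-growth DDM: r = D₁/P₀ + g.
D₁ = 3.73 × (1 + 0.011) = 3.7710.
r = 3.7710 / 107.18 + 0.011 = 0.03518 + 0.011 = 0.04618

4.62%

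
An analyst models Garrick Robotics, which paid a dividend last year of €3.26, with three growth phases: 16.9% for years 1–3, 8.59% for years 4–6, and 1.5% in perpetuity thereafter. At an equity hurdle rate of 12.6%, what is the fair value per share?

€50.65

Three-stage DDM. Project D₁…D_6; terminal Gordon value at t=6 with g = 0.015; discount at r = 0.126.
D_1 = 3.8109
D_2 = 4.4550
D_3 = 5.2079
D_4 = 5.6552
D_5 = 6.1410
D_6 = 6.6685
TV_6 = 6.7686/(0.126−0.015) = 60.9781
P₀ = Σ Dₜ/(1+r)ᵗ + TV_6/(1+r)^6 = 50.6475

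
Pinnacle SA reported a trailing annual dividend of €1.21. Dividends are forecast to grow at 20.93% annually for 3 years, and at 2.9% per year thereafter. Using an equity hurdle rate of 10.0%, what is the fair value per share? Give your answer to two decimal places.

€27.70

Two-stage DDM. Project D₁…D_3 at 0.2093, terminal growth 0.029, discount at r = 0.1.
D_1 = 1.4633
D_2 = 1.7695
D_3 = 2.1399
Terminal value at t=3: TV = D_4/(r−g) = 2.2019/(0.1−0.029) = 31.0131
P₀ = 1.4633/(1+0.1)^1 + 1.7695/(1+0.1)^2 + 2.1399/(1+0.1)^3 + 31.0131/(1+0.1)^3 = 27.7009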